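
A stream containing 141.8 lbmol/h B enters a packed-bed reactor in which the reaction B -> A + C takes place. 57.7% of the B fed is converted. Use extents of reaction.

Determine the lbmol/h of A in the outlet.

B reacted = 0.577 × 141.8 = 81.82 lbmol/h; ν_B = −1, so ξ = 81.82/1 = 81.82 lbmol/h.
Outlet amounts (n = n₀ + ν ξ):
  B: 141.8 − 1(81.82) = 59.98
  A: 0 + 1(81.82) = 81.82
  C: 0 + 1(81.82) = 81.82

81.8 lbmol/h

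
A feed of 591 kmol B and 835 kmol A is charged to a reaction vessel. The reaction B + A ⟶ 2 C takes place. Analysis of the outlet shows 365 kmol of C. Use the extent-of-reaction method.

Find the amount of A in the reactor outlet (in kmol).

For C: n = n₀ + 2ξ → 365 = 0 + 2ξ, giving ξ = 182.5 kmol.
Outlet amounts (n = n₀ + ν ξ):
  B: 591 − 1(182.5) = 408.5
  A: 835 − 1(182.5) = 652.5
  C: 0 + 2(182.5) = 365

652 kmol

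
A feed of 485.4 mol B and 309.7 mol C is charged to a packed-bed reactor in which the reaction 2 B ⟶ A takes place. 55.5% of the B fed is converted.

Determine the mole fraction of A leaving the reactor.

B reacted = 0.555 × 485.4 = 269.4 mol; ν_B = −2, so ξ = 269.4/2 = 134.7 mol.
Outlet amounts (n = n₀ + ν ξ):
  B: 485.4 − 2(134.7) = 216
  A: 0 + 1(134.7) = 134.7
  C: 309.7 (inert)
Total out = 660.4 mol; y_A = 134.7 / 660.4 = 0.204.

0.204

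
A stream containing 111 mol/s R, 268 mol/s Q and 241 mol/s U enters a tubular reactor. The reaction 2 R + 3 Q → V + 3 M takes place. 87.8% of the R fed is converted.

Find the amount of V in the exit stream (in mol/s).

R reacted = 0.878 × 111 = 97.46 mol/s; ν_R = −2, so ξ = 97.46/2 = 48.73 mol/s.
Outlet amounts (n = n₀ + ν ξ):
  R: 111 − 2(48.73) = 13.54
  Q: 268 − 3(48.73) = 121.8
  V: 0 + 1(48.73) = 48.73
  M: 0 + 3(48.73) = 146.2
  U: 241 (inert)

48.7 mol/s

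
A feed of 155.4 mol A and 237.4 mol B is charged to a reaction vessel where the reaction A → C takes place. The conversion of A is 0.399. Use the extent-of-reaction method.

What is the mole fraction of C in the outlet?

0.158

A reacted = 0.399 × 155.4 = 62 mol; ν_A = −1, so ξ = 62/1 = 62 mol.
Outlet amounts (n = n₀ + ν ξ):
  A: 155.4 − 1(62) = 93.4
  C: 0 + 1(62) = 62
  B: 237.4 (inert)
Total out = 392.8 mol; y_C = 62 / 392.8 = 0.1579.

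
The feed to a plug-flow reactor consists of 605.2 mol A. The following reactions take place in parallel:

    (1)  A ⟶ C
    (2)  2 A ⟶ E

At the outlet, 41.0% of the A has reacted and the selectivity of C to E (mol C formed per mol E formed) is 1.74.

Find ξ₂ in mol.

ξ₂ = 66.3 mol

Conversion of A: A consumed = 0.41 × 605.2 = 248.1 mol = 1ξ₁ + 2ξ₂.
Selectivity: 1ξ₁ / (1ξ₂) = 1.74 → ξ₁ = 1.74 ξ₂.
Substitute: (1·1.74 + 2) ξ₂ = 248.1 → ξ₂ = 66.35 mol, ξ₁ = 115.4 mol.
Outlet amounts (n = n₀ + Σ ν·ξ):
  A: 605.2 − 1(115.4) − 2(66.35) = 357.1
  C: 0 + 1(115.4) = 115.4
  E: 0 + 1(66.35) = 66.35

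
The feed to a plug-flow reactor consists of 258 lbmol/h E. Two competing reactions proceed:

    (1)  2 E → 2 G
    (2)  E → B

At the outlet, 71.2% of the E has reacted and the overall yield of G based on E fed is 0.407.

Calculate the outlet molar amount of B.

78.7 lbmol/h

Yield of G: 2ξ₁ / 258 = 0.407 → ξ₁ = 52.5 lbmol/h.
Conversion of E: 2ξ₁ + 1ξ₂ = 0.712 × 258 = 183.7 → ξ₂ = 78.69 lbmol/h.
Outlet amounts (n = n₀ + Σ ν·ξ):
  E: 258 − 2(52.5) − 1(78.69) = 74.3
  G: 0 + 2(52.5) = 105
  B: 0 + 1(78.69) = 78.69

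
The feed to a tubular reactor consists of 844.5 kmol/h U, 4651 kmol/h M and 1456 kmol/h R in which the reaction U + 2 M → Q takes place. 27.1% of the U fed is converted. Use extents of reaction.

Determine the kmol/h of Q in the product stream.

U reacted = 0.271 × 844.5 = 228.9 kmol/h; ν_U = −1, so ξ = 228.9/1 = 228.9 kmol/h.
Outlet amounts (n = n₀ + ν ξ):
  U: 844.5 − 1(228.9) = 615.6
  M: 4651 − 2(228.9) = 4193
  Q: 0 + 1(228.9) = 228.9
  R: 1456 (inert)

229 kmol/h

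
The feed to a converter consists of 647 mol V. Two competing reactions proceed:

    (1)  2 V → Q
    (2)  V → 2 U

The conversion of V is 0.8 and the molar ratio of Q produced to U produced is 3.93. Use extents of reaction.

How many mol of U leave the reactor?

Conversion of V: V consumed = 0.8 × 647 = 517.6 mol = 2ξ₁ + 1ξ₂.
Selectivity: 1ξ₁ / (2ξ₂) = 3.93 → ξ₁ = 7.86 ξ₂.
Substitute: (2·7.86 + 1) ξ₂ = 517.6 → ξ₂ = 30.96 mol, ξ₁ = 243.3 mol.
Outlet amounts (n = n₀ + Σ ν·ξ):
  V: 647 − 2(243.3) − 1(30.96) = 129.4
  Q: 0 + 1(243.3) = 243.3
  U: 0 + 2(30.96) = 61.91

61.9 mol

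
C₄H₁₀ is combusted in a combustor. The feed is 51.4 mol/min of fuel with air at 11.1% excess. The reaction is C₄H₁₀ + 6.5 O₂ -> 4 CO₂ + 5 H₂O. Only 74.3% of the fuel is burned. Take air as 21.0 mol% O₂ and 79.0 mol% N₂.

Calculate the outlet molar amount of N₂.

Stoichiometric O₂ = 6.5 × 51.4 = 334.1 mol/min; O₂ fed = 334.1 × 1.111 = 371.2 mol/min.
N₂ fed = 371.2 × 79/21 = 1396 mol/min.
Fuel reacted = 0.743 × 51.4 → ξ = 38.19 mol/min.
Outlet (n = n₀ + ν ξ):
  C₄H₁₀: 51.4 − 1(38.19) = 13.21
  O₂: 371.2 − 6.5(38.19) = 122.9
  N₂: 1396 (inert)
  CO₂: 0 + 4(38.19) = 152.8
  H₂O: 0 + 5(38.19) = 191

1400 mol/min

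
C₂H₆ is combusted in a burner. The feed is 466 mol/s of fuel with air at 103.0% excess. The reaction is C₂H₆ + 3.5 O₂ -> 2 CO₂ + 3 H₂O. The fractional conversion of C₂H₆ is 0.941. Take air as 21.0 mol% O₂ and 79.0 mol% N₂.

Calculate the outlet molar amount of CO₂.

877 mol/s

Stoichiometric O₂ = 3.5 × 466 = 1631 mol/s; O₂ fed = 1631 × 2.030 = 3311 mol/s.
N₂ fed = 3311 × 79/21 = 12460 mol/s.
Fuel reacted = 0.941 × 466 → ξ = 438.5 mol/s.
Outlet (n = n₀ + ν ξ):
  C₂H₆: 466 − 1(438.5) = 27.49
  O₂: 3311 − 3.5(438.5) = 1776
  N₂: 12460 (inert)
  CO₂: 0 + 2(438.5) = 877
  H₂O: 0 + 3(438.5) = 1316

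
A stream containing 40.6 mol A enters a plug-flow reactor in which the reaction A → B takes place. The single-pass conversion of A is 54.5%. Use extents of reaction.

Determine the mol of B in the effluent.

A reacted = 0.545 × 40.6 = 22.13 mol; ν_A = −1, so ξ = 22.13/1 = 22.13 mol.
Outlet amounts (n = n₀ + ν ξ):
  A: 40.6 − 1(22.13) = 18.47
  B: 0 + 1(22.13) = 22.13

22.1 mol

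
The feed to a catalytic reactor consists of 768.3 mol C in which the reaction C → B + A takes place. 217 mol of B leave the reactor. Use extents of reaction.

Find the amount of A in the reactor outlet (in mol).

For B: n = n₀ + 1ξ → 217 = 0 + 1ξ, giving ξ = 217 mol.
Outlet amounts (n = n₀ + ν ξ):
  C: 768.3 − 1(217) = 551.3
  B: 0 + 1(217) = 217
  A: 0 + 1(217) = 217

217 mol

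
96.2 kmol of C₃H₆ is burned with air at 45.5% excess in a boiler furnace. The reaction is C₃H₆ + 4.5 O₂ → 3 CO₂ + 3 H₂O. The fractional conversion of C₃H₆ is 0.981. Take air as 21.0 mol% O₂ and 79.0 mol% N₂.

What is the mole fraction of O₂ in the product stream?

Stoichiometric O₂ = 4.5 × 96.2 = 432.9 kmol; O₂ fed = 432.9 × 1.455 = 629.9 kmol.
N₂ fed = 629.9 × 79/21 = 2370 kmol.
Fuel reacted = 0.981 × 96.2 → ξ = 94.37 kmol.
Outlet (n = n₀ + ν ξ):
  C₃H₆: 96.2 − 1(94.37) = 1.828
  O₂: 629.9 − 4.5(94.37) = 205.2
  N₂: 2370 (inert)
  CO₂: 0 + 3(94.37) = 283.1
  H₂O: 0 + 3(94.37) = 283.1
Total out = 3143 kmol; y_O₂ = 205.2 / 3143 = 0.06529.

0.0653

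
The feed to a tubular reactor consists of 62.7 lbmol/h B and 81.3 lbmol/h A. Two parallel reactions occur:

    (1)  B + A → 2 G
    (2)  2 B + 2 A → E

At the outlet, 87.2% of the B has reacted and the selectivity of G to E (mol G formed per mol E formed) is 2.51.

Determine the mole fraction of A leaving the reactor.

Conversion of B: B consumed = 0.872 × 62.7 = 54.67 lbmol/h = 1ξ₁ + 2ξ₂.
Selectivity: 2ξ₁ / (1ξ₂) = 2.51 → ξ₁ = 1.255 ξ₂.
Substitute: (1·1.255 + 2) ξ₂ = 54.67 → ξ₂ = 16.8 lbmol/h, ξ₁ = 21.08 lbmol/h.
Outlet amounts (n = n₀ + Σ ν·ξ):
  B: 62.7 − 1(21.08) − 2(16.8) = 8.026
  A: 81.3 − 1(21.08) − 2(16.8) = 26.63
  G: 0 + 2(21.08) = 42.16
  E: 0 + 1(16.8) = 16.8
Total out = 93.61 lbmol/h; y_A = 26.63 / 93.61 = 0.2844.

0.284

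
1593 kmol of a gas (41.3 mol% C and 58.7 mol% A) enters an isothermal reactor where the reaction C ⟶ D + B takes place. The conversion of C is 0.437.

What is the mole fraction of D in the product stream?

0.153

C reacted = 0.437 × 657.9 = 287.5 kmol; ν_C = −1, so ξ = 287.5/1 = 287.5 kmol.
Outlet amounts (n = n₀ + ν ξ):
  C: 657.9 − 1(287.5) = 370.4
  D: 0 + 1(287.5) = 287.5
  B: 0 + 1(287.5) = 287.5
  A: 935.1 (inert)
Total out = 1881 kmol; y_D = 287.5 / 1881 = 0.1529.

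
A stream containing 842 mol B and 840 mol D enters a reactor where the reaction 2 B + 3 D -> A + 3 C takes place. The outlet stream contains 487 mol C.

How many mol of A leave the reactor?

162 mol

For C: n = n₀ + 3ξ → 487 = 0 + 3ξ, giving ξ = 162.3 mol.
Outlet amounts (n = n₀ + ν ξ):
  B: 842 − 2(162.3) = 517.3
  D: 840 − 3(162.3) = 353
  A: 0 + 1(162.3) = 162.3
  C: 0 + 3(162.3) = 487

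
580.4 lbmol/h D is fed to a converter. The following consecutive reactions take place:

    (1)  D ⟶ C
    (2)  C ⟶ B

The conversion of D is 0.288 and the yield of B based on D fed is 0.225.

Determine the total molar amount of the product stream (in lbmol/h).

Conversion of D: D consumed = 1ξ₁ = 0.288 × 580.4 → ξ₁ = 167.2 lbmol/h.
Yield of B: 1ξ₂ / 580.4 = 0.225 → ξ₂ = 130.6 lbmol/h.
Outlet amounts (n = n₀ + Σ ν·ξ):
  D: 580.4 − 1(167.2) = 413.2
  C: 0 + 1(167.2) − 1(130.6) = 36.57
  B: 0 + 1(130.6) = 130.6
Total out = 413.2 + 36.57 + 130.6 = 580.4 lbmol/h.

580 lbmol/h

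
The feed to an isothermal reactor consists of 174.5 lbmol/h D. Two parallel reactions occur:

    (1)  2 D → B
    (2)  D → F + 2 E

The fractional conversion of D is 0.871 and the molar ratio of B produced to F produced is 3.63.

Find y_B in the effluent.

0.462

Conversion of D: D consumed = 0.871 × 174.5 = 152 lbmol/h = 2ξ₁ + 1ξ₂.
Selectivity: 1ξ₁ / (1ξ₂) = 3.63 → ξ₁ = 3.63 ξ₂.
Substitute: (2·3.63 + 1) ξ₂ = 152 → ξ₂ = 18.4 lbmol/h, ξ₁ = 66.79 lbmol/h.
Outlet amounts (n = n₀ + Σ ν·ξ):
  D: 174.5 − 2(66.79) − 1(18.4) = 22.51
  B: 0 + 1(66.79) = 66.79
  F: 0 + 1(18.4) = 18.4
  E: 0 + 2(18.4) = 36.8
Total out = 144.5 lbmol/h; y_B = 66.79 / 144.5 = 0.4622.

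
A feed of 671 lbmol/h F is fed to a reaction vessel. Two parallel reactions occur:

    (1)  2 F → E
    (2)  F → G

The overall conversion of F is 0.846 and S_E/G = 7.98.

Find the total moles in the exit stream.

Conversion of F: F consumed = 0.846 × 671 = 567.7 lbmol/h = 2ξ₁ + 1ξ₂.
Selectivity: 1ξ₁ / (1ξ₂) = 7.98 → ξ₁ = 7.98 ξ₂.
Substitute: (2·7.98 + 1) ξ₂ = 567.7 → ξ₂ = 33.47 lbmol/h, ξ₁ = 267.1 lbmol/h.
Outlet amounts (n = n₀ + Σ ν·ξ):
  F: 671 − 2(267.1) − 1(33.47) = 103.3
  E: 0 + 1(267.1) = 267.1
  G: 0 + 1(33.47) = 33.47
Total out = 103.3 + 267.1 + 33.47 = 403.9 lbmol/h.

404 lbmol/h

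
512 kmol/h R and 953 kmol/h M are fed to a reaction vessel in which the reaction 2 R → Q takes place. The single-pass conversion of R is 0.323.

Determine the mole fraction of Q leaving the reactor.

R reacted = 0.323 × 512 = 165.4 kmol/h; ν_R = −2, so ξ = 165.4/2 = 82.69 kmol/h.
Outlet amounts (n = n₀ + ν ξ):
  R: 512 − 2(82.69) = 346.6
  Q: 0 + 1(82.69) = 82.69
  M: 953 (inert)
Total out = 1382 kmol/h; y_Q = 82.69 / 1382 = 0.05982.

0.0598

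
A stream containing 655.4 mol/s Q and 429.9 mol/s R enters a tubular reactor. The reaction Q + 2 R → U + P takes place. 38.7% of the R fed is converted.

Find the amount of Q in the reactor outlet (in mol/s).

R reacted = 0.387 × 429.9 = 166.4 mol/s; ν_R = −2, so ξ = 166.4/2 = 83.19 mol/s.
Outlet amounts (n = n₀ + ν ξ):
  Q: 655.4 − 1(83.19) = 572.2
  R: 429.9 − 2(83.19) = 263.5
  U: 0 + 1(83.19) = 83.19
  P: 0 + 1(83.19) = 83.19

572 mol/s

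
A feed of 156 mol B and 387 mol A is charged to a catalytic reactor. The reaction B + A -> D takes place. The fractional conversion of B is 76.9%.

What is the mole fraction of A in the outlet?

B reacted = 0.769 × 156 = 120 mol; ν_B = −1, so ξ = 120/1 = 120 mol.
Outlet amounts (n = n₀ + ν ξ):
  B: 156 − 1(120) = 36.04
  A: 387 − 1(120) = 267
  D: 0 + 1(120) = 120
Total out = 423 mol; y_A = 267 / 423 = 0.6312.

0.631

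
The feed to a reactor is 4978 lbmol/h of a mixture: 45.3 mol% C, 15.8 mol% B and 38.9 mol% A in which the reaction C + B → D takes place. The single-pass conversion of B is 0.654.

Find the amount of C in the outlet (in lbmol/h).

1740 lbmol/h

B reacted = 0.654 × 786.5 = 514.4 lbmol/h; ν_B = −1, so ξ = 514.4/1 = 514.4 lbmol/h.
Outlet amounts (n = n₀ + ν ξ):
  C: 2255 − 1(514.4) = 1741
  B: 786.5 − 1(514.4) = 272.1
  D: 0 + 1(514.4) = 514.4
  A: 1936 (inert)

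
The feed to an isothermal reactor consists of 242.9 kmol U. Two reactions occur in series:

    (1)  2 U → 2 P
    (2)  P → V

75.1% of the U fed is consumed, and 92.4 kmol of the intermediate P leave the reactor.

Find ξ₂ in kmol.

ξ₂ = 90 kmol

Conversion of U: U consumed = 2ξ₁ = 0.751 × 242.9 → ξ₁ = 91.21 kmol.
P balance: n_P = 0 + 2ξ₁ − 1ξ₂ = 92.4 → ξ₂ = (2·91.21 − 92.4)/1 = 90.02 kmol.
Outlet amounts (n = n₀ + Σ ν·ξ):
  U: 242.9 − 2(91.21) = 60.48
  P: 0 + 2(91.21) − 1(90.02) = 92.4
  V: 0 + 1(90.02) = 90.02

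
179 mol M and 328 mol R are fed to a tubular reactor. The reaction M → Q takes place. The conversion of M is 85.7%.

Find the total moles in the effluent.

507 mol

M reacted = 0.857 × 179 = 153.4 mol; ν_M = −1, so ξ = 153.4/1 = 153.4 mol.
Outlet amounts (n = n₀ + ν ξ):
  M: 179 − 1(153.4) = 25.6
  Q: 0 + 1(153.4) = 153.4
  R: 328 (inert)
Total out = 25.6 + 153.4 + 328 = 507 mol.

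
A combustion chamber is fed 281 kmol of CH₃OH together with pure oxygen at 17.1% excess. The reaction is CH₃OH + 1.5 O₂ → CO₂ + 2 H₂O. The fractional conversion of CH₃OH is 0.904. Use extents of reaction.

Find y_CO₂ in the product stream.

0.282

Stoichiometric O₂ = 1.5 × 281 = 421.5 kmol; O₂ fed = 421.5 × 1.171 = 493.6 kmol.
Fuel reacted = 0.904 × 281 → ξ = 254 kmol.
Outlet (n = n₀ + ν ξ):
  CH₃OH: 281 − 1(254) = 26.98
  O₂: 493.6 − 1.5(254) = 112.5
  CO₂: 0 + 1(254) = 254
  H₂O: 0 + 2(254) = 508
Total out = 901.6 kmol; y_CO₂ = 254 / 901.6 = 0.2818.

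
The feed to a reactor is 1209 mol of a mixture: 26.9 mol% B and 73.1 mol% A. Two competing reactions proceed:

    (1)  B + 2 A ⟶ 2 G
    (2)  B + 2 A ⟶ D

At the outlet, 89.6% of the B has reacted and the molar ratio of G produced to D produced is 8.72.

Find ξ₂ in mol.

Conversion of B: B consumed = 0.896 × 325.2 = 291.4 mol = 1ξ₁ + 1ξ₂.
Selectivity: 2ξ₁ / (1ξ₂) = 8.72 → ξ₁ = 4.36 ξ₂.
Substitute: (1·4.36 + 1) ξ₂ = 291.4 → ξ₂ = 54.37 mol, ξ₁ = 237 mol.
Outlet amounts (n = n₀ + Σ ν·ξ):
  B: 325.2 − 1(237) − 1(54.37) = 33.82
  A: 883.8 − 2(237) − 2(54.37) = 301
  G: 0 + 2(237) = 474.1
  D: 0 + 1(54.37) = 54.37

ξ₂ = 54.4 mol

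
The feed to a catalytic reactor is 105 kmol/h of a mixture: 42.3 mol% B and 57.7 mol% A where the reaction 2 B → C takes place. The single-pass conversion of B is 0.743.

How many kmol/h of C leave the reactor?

16.5 kmol/h

B reacted = 0.743 × 44.41 = 33 kmol/h; ν_B = −2, so ξ = 33/2 = 16.5 kmol/h.
Outlet amounts (n = n₀ + ν ξ):
  B: 44.41 − 2(16.5) = 11.41
  C: 0 + 1(16.5) = 16.5
  A: 60.59 (inert)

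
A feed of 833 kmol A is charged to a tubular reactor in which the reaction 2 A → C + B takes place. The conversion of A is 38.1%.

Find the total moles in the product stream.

A reacted = 0.381 × 833 = 317.4 kmol; ν_A = −2, so ξ = 317.4/2 = 158.7 kmol.
Outlet amounts (n = n₀ + ν ξ):
  A: 833 − 2(158.7) = 515.6
  C: 0 + 1(158.7) = 158.7
  B: 0 + 1(158.7) = 158.7
Total out = 515.6 + 158.7 + 158.7 = 833 kmol.

833 kmol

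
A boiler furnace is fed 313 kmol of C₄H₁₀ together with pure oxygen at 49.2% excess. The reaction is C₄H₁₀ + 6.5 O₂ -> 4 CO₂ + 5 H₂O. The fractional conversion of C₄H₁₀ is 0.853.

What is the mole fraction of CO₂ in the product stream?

0.285

Stoichiometric O₂ = 6.5 × 313 = 2034 kmol; O₂ fed = 2034 × 1.492 = 3035 kmol.
Fuel reacted = 0.853 × 313 → ξ = 267 kmol.
Outlet (n = n₀ + ν ξ):
  C₄H₁₀: 313 − 1(267) = 46.01
  O₂: 3035 − 6.5(267) = 1300
  CO₂: 0 + 4(267) = 1068
  H₂O: 0 + 5(267) = 1335
Total out = 3749 kmol; y_CO₂ = 1068 / 3749 = 0.2849.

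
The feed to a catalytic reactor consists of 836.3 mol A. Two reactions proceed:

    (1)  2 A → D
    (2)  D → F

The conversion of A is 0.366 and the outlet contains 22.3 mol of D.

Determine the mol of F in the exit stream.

Conversion of A: A consumed = 2ξ₁ = 0.366 × 836.3 → ξ₁ = 153 mol.
D balance: n_D = 0 + 1ξ₁ − 1ξ₂ = 22.3 → ξ₂ = (1·153 − 22.3)/1 = 130.7 mol.
Outlet amounts (n = n₀ + Σ ν·ξ):
  A: 836.3 − 2(153) = 530.2
  D: 0 + 1(153) − 1(130.7) = 22.3
  F: 0 + 1(130.7) = 130.7

131 mol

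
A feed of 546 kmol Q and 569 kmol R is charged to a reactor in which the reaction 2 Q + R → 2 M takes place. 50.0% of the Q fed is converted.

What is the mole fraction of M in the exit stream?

0.279

Q reacted = 0.5 × 546 = 273 kmol; ν_Q = −2, so ξ = 273/2 = 136.5 kmol.
Outlet amounts (n = n₀ + ν ξ):
  Q: 546 − 2(136.5) = 273
  R: 569 − 1(136.5) = 432.5
  M: 0 + 2(136.5) = 273
Total out = 978.5 kmol; y_M = 273 / 978.5 = 0.279.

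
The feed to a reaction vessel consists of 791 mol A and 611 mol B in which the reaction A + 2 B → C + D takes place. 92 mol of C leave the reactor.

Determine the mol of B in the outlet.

427 mol

For C: n = n₀ + 1ξ → 92 = 0 + 1ξ, giving ξ = 92 mol.
Outlet amounts (n = n₀ + ν ξ):
  A: 791 − 1(92) = 699
  B: 611 − 2(92) = 427
  C: 0 + 1(92) = 92
  D: 0 + 1(92) = 92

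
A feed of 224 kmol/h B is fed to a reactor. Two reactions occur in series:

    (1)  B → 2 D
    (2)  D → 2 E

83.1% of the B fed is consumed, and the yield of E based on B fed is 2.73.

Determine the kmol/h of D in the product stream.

Conversion of B: B consumed = 1ξ₁ = 0.831 × 224 → ξ₁ = 186.1 kmol/h.
Yield of E: 2ξ₂ / 224 = 2.73 → ξ₂ = 305.8 kmol/h.
Outlet amounts (n = n₀ + Σ ν·ξ):
  B: 224 − 1(186.1) = 37.86
  D: 0 + 2(186.1) − 1(305.8) = 66.53
  E: 0 + 2(305.8) = 611.5

66.5 kmol/h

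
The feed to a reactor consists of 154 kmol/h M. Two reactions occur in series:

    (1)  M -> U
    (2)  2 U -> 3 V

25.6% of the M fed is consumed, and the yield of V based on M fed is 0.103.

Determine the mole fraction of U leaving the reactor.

Conversion of M: M consumed = 1ξ₁ = 0.256 × 154 → ξ₁ = 39.42 kmol/h.
Yield of V: 3ξ₂ / 154 = 0.103 → ξ₂ = 5.287 kmol/h.
Outlet amounts (n = n₀ + Σ ν·ξ):
  M: 154 − 1(39.42) = 114.6
  U: 0 + 1(39.42) − 2(5.287) = 28.85
  V: 0 + 3(5.287) = 15.86
Total out = 159.3 kmol/h; y_U = 28.85 / 159.3 = 0.1811.

0.181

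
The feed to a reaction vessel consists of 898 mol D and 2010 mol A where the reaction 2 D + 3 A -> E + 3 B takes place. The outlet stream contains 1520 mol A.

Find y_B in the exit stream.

For A: n = n₀ − 3ξ → 1520 = 2010 − 3ξ, giving ξ = 163.3 mol.
Outlet amounts (n = n₀ + ν ξ):
  D: 898 − 2(163.3) = 571.3
  A: 2010 − 3(163.3) = 1520
  E: 0 + 1(163.3) = 163.3
  B: 0 + 3(163.3) = 490
Total out = 2745 mol; y_B = 490 / 2745 = 0.1785.

0.179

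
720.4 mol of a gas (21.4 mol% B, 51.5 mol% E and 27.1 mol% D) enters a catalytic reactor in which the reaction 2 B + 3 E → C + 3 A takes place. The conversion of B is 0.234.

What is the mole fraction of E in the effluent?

B reacted = 0.234 × 154.2 = 36.07 mol; ν_B = −2, so ξ = 36.07/2 = 18.04 mol.
Outlet amounts (n = n₀ + ν ξ):
  B: 154.2 − 2(18.04) = 118.1
  E: 371 − 3(18.04) = 316.9
  C: 0 + 1(18.04) = 18.04
  A: 0 + 3(18.04) = 54.11
  D: 195.2 (inert)
Total out = 702.4 mol; y_E = 316.9 / 702.4 = 0.4512.

0.451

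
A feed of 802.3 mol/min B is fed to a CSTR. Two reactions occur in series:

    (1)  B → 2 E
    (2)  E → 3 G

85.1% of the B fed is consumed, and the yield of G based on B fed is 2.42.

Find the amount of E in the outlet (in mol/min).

718 mol/min

Conversion of B: B consumed = 1ξ₁ = 0.851 × 802.3 → ξ₁ = 682.8 mol/min.
Yield of G: 3ξ₂ / 802.3 = 2.42 → ξ₂ = 647.2 mol/min.
Outlet amounts (n = n₀ + Σ ν·ξ):
  B: 802.3 − 1(682.8) = 119.5
  E: 0 + 2(682.8) − 1(647.2) = 718.3
  G: 0 + 3(647.2) = 1942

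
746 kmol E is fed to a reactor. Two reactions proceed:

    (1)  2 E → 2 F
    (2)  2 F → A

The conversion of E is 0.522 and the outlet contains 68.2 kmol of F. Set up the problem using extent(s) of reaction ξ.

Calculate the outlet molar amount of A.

161 kmol

Conversion of E: E consumed = 2ξ₁ = 0.522 × 746 → ξ₁ = 194.7 kmol.
F balance: n_F = 0 + 2ξ₁ − 2ξ₂ = 68.2 → ξ₂ = (2·194.7 − 68.2)/2 = 160.6 kmol.
Outlet amounts (n = n₀ + Σ ν·ξ):
  E: 746 − 2(194.7) = 356.6
  F: 0 + 2(194.7) − 2(160.6) = 68.2
  A: 0 + 1(160.6) = 160.6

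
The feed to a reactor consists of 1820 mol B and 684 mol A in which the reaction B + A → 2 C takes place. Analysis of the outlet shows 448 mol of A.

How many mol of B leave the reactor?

For A: n = n₀ − 1ξ → 448 = 684 − 1ξ, giving ξ = 236 mol.
Outlet amounts (n = n₀ + ν ξ):
  B: 1820 − 1(236) = 1584
  A: 684 − 1(236) = 448
  C: 0 + 2(236) = 472

1580 mol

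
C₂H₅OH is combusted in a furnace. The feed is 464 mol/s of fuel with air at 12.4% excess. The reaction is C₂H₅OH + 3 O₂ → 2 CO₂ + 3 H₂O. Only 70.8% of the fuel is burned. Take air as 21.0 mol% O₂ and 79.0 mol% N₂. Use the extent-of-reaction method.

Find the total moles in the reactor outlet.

8240 mol/s

Stoichiometric O₂ = 3 × 464 = 1392 mol/s; O₂ fed = 1392 × 1.124 = 1565 mol/s.
N₂ fed = 1565 × 79/21 = 5886 mol/s.
Fuel reacted = 0.708 × 464 → ξ = 328.5 mol/s.
Outlet (n = n₀ + ν ξ):
  C₂H₅OH: 464 − 1(328.5) = 135.5
  O₂: 1565 − 3(328.5) = 579.1
  N₂: 5886 (inert)
  CO₂: 0 + 2(328.5) = 657
  H₂O: 0 + 3(328.5) = 985.5
Total out = 135.5 + 579.1 + 5886 + 657 + 985.5 = 8243 mol/s.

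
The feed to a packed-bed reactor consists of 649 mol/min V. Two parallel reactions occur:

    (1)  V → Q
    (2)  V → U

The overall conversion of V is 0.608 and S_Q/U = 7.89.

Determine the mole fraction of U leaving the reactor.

0.0684

Conversion of V: V consumed = 0.608 × 649 = 394.6 mol/min = 1ξ₁ + 1ξ₂.
Selectivity: 1ξ₁ / (1ξ₂) = 7.89 → ξ₁ = 7.89 ξ₂.
Substitute: (1·7.89 + 1) ξ₂ = 394.6 → ξ₂ = 44.39 mol/min, ξ₁ = 350.2 mol/min.
Outlet amounts (n = n₀ + Σ ν·ξ):
  V: 649 − 1(350.2) − 1(44.39) = 254.4
  Q: 0 + 1(350.2) = 350.2
  U: 0 + 1(44.39) = 44.39
Total out = 649 mol/min; y_U = 44.39 / 649 = 0.06839.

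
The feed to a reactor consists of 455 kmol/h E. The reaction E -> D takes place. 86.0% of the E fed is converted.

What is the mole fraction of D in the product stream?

E reacted = 0.86 × 455 = 391.3 kmol/h; ν_E = −1, so ξ = 391.3/1 = 391.3 kmol/h.
Outlet amounts (n = n₀ + ν ξ):
  E: 455 − 1(391.3) = 63.7
  D: 0 + 1(391.3) = 391.3
Total out = 455 kmol/h; y_D = 391.3 / 455 = 0.86.

0.86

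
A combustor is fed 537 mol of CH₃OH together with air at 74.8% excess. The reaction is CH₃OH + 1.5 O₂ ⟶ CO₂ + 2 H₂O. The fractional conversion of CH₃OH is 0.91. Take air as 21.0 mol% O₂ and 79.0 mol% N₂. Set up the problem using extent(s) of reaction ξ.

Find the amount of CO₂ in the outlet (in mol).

Stoichiometric O₂ = 1.5 × 537 = 805.5 mol; O₂ fed = 805.5 × 1.748 = 1408 mol.
N₂ fed = 1408 × 79/21 = 5297 mol.
Fuel reacted = 0.91 × 537 → ξ = 488.7 mol.
Outlet (n = n₀ + ν ξ):
  CH₃OH: 537 − 1(488.7) = 48.33
  O₂: 1408 − 1.5(488.7) = 675
  N₂: 5297 (inert)
  CO₂: 0 + 1(488.7) = 488.7
  H₂O: 0 + 2(488.7) = 977.3

489 mol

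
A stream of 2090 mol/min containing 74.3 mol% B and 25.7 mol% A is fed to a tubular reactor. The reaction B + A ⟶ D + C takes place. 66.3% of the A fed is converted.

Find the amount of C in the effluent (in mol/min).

356 mol/min

A reacted = 0.663 × 537.1 = 356.1 mol/min; ν_A = −1, so ξ = 356.1/1 = 356.1 mol/min.
Outlet amounts (n = n₀ + ν ξ):
  B: 1553 − 1(356.1) = 1197
  A: 537.1 − 1(356.1) = 181
  D: 0 + 1(356.1) = 356.1
  C: 0 + 1(356.1) = 356.1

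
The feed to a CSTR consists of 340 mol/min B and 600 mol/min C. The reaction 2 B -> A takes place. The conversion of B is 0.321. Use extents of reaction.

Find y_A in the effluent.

0.0616

B reacted = 0.321 × 340 = 109.1 mol/min; ν_B = −2, so ξ = 109.1/2 = 54.57 mol/min.
Outlet amounts (n = n₀ + ν ξ):
  B: 340 − 2(54.57) = 230.9
  A: 0 + 1(54.57) = 54.57
  C: 600 (inert)
Total out = 885.4 mol/min; y_A = 54.57 / 885.4 = 0.06163.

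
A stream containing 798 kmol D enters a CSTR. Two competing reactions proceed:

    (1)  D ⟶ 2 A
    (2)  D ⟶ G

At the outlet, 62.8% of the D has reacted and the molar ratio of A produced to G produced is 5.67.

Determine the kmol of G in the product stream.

131 kmol

Conversion of D: D consumed = 0.628 × 798 = 501.1 kmol = 1ξ₁ + 1ξ₂.
Selectivity: 2ξ₁ / (1ξ₂) = 5.67 → ξ₁ = 2.835 ξ₂.
Substitute: (1·2.835 + 1) ξ₂ = 501.1 → ξ₂ = 130.7 kmol, ξ₁ = 370.5 kmol.
Outlet amounts (n = n₀ + Σ ν·ξ):
  D: 798 − 1(370.5) − 1(130.7) = 296.9
  A: 0 + 2(370.5) = 740.9
  G: 0 + 1(130.7) = 130.7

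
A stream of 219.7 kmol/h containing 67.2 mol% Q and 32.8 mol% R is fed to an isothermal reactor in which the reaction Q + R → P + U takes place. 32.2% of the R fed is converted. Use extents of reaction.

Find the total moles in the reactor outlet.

220 kmol/h

R reacted = 0.322 × 72.06 = 23.2 kmol/h; ν_R = −1, so ξ = 23.2/1 = 23.2 kmol/h.
Outlet amounts (n = n₀ + ν ξ):
  Q: 147.6 − 1(23.2) = 124.4
  R: 72.06 − 1(23.2) = 48.86
  P: 0 + 1(23.2) = 23.2
  U: 0 + 1(23.2) = 23.2
Total out = 124.4 + 48.86 + 23.2 + 23.2 = 219.7 kmol/h.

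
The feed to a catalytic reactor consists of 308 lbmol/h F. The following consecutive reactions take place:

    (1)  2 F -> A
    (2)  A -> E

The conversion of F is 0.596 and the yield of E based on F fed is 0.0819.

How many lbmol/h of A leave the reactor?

Conversion of F: F consumed = 2ξ₁ = 0.596 × 308 → ξ₁ = 91.78 lbmol/h.
Yield of E: 1ξ₂ / 308 = 0.0819 → ξ₂ = 25.23 lbmol/h.
Outlet amounts (n = n₀ + Σ ν·ξ):
  F: 308 − 2(91.78) = 124.4
  A: 0 + 1(91.78) − 1(25.23) = 66.56
  E: 0 + 1(25.23) = 25.23

66.6 lbmol/h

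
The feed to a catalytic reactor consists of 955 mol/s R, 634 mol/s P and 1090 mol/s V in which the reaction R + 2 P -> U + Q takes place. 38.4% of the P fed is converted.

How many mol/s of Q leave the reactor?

P reacted = 0.384 × 634 = 243.5 mol/s; ν_P = −2, so ξ = 243.5/2 = 121.7 mol/s.
Outlet amounts (n = n₀ + ν ξ):
  R: 955 − 1(121.7) = 833.3
  P: 634 − 2(121.7) = 390.5
  U: 0 + 1(121.7) = 121.7
  Q: 0 + 1(121.7) = 121.7
  V: 1090 (inert)

122 mol/s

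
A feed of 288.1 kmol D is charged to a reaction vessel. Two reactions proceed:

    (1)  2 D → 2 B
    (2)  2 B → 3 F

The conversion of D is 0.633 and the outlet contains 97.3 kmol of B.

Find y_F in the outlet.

0.386

Conversion of D: D consumed = 2ξ₁ = 0.633 × 288.1 → ξ₁ = 91.18 kmol.
B balance: n_B = 0 + 2ξ₁ − 2ξ₂ = 97.3 → ξ₂ = (2·91.18 − 97.3)/2 = 42.53 kmol.
Outlet amounts (n = n₀ + Σ ν·ξ):
  D: 288.1 − 2(91.18) = 105.7
  B: 0 + 2(91.18) − 2(42.53) = 97.3
  F: 0 + 3(42.53) = 127.6
Total out = 330.6 kmol; y_F = 127.6 / 330.6 = 0.3859.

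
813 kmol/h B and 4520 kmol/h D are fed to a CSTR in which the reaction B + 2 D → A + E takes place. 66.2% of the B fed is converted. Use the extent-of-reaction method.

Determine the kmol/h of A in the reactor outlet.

538 kmol/h

B reacted = 0.662 × 813 = 538.2 kmol/h; ν_B = −1, so ξ = 538.2/1 = 538.2 kmol/h.
Outlet amounts (n = n₀ + ν ξ):
  B: 813 − 1(538.2) = 274.8
  D: 4520 − 2(538.2) = 3444
  A: 0 + 1(538.2) = 538.2
  E: 0 + 1(538.2) = 538.2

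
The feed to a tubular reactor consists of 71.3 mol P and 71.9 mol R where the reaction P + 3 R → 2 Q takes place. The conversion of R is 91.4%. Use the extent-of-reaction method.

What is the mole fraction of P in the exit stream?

R reacted = 0.914 × 71.9 = 65.72 mol; ν_R = −3, so ξ = 65.72/3 = 21.91 mol.
Outlet amounts (n = n₀ + ν ξ):
  P: 71.3 − 1(21.91) = 49.39
  R: 71.9 − 3(21.91) = 6.183
  Q: 0 + 2(21.91) = 43.81
Total out = 99.39 mol; y_P = 49.39 / 99.39 = 0.497.

0.497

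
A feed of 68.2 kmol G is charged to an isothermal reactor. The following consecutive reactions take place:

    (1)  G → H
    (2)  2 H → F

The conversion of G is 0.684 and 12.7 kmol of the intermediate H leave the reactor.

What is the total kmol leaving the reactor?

51.2 kmol

Conversion of G: G consumed = 1ξ₁ = 0.684 × 68.2 → ξ₁ = 46.65 kmol.
H balance: n_H = 0 + 1ξ₁ − 2ξ₂ = 12.7 → ξ₂ = (1·46.65 − 12.7)/2 = 16.97 kmol.
Outlet amounts (n = n₀ + Σ ν·ξ):
  G: 68.2 − 1(46.65) = 21.55
  H: 0 + 1(46.65) − 2(16.97) = 12.7
  F: 0 + 1(16.97) = 16.97
Total out = 21.55 + 12.7 + 16.97 = 51.23 kmol.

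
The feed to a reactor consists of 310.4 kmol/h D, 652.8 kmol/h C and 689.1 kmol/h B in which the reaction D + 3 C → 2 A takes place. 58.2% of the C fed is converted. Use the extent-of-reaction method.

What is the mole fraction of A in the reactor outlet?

0.181

C reacted = 0.582 × 652.8 = 379.9 kmol/h; ν_C = −3, so ξ = 379.9/3 = 126.6 kmol/h.
Outlet amounts (n = n₀ + ν ξ):
  D: 310.4 − 1(126.6) = 183.8
  C: 652.8 − 3(126.6) = 272.9
  A: 0 + 2(126.6) = 253.3
  B: 689.1 (inert)
Total out = 1399 kmol/h; y_A = 253.3 / 1399 = 0.181.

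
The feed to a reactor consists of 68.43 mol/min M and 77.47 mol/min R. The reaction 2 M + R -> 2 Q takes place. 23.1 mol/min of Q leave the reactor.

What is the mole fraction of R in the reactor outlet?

0.491

For Q: n = n₀ + 2ξ → 23.1 = 0 + 2ξ, giving ξ = 11.55 mol/min.
Outlet amounts (n = n₀ + ν ξ):
  M: 68.43 − 2(11.55) = 45.33
  R: 77.47 − 1(11.55) = 65.92
  Q: 0 + 2(11.55) = 23.1
Total out = 134.4 mol/min; y_R = 65.92 / 134.4 = 0.4907.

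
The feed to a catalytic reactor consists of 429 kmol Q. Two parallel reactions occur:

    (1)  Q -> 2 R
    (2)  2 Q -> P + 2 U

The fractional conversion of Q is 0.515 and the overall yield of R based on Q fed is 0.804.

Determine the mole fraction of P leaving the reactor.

Yield of R: 2ξ₁ / 429 = 0.804 → ξ₁ = 172.5 kmol.
Conversion of Q: 1ξ₁ + 2ξ₂ = 0.515 × 429 = 220.9 → ξ₂ = 24.24 kmol.
Outlet amounts (n = n₀ + Σ ν·ξ):
  Q: 429 − 1(172.5) − 2(24.24) = 208.1
  R: 0 + 2(172.5) = 344.9
  P: 0 + 1(24.24) = 24.24
  U: 0 + 2(24.24) = 48.48
Total out = 625.7 kmol; y_P = 24.24 / 625.7 = 0.03874.

0.0387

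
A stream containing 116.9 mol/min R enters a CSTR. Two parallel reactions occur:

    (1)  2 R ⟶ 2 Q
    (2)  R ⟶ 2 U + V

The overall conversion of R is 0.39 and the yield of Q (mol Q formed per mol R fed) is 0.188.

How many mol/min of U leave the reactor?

47.2 mol/min

Yield of Q: 2ξ₁ / 116.9 = 0.188 → ξ₁ = 10.99 mol/min.
Conversion of R: 2ξ₁ + 1ξ₂ = 0.39 × 116.9 = 45.59 → ξ₂ = 23.61 mol/min.
Outlet amounts (n = n₀ + Σ ν·ξ):
  R: 116.9 − 2(10.99) − 1(23.61) = 71.31
  Q: 0 + 2(10.99) = 21.98
  U: 0 + 2(23.61) = 47.23
  V: 0 + 1(23.61) = 23.61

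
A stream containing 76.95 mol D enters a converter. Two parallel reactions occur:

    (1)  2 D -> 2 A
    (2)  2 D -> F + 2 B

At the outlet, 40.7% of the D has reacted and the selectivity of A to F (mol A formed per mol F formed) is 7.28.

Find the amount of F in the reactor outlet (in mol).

Conversion of D: D consumed = 0.407 × 76.95 = 31.32 mol = 2ξ₁ + 2ξ₂.
Selectivity: 2ξ₁ / (1ξ₂) = 7.28 → ξ₁ = 3.64 ξ₂.
Substitute: (2·3.64 + 2) ξ₂ = 31.32 → ξ₂ = 3.375 mol, ξ₁ = 12.28 mol.
Outlet amounts (n = n₀ + Σ ν·ξ):
  D: 76.95 − 2(12.28) − 2(3.375) = 45.63
  A: 0 + 2(12.28) = 24.57
  F: 0 + 1(3.375) = 3.375
  B: 0 + 2(3.375) = 6.75

3.37 mol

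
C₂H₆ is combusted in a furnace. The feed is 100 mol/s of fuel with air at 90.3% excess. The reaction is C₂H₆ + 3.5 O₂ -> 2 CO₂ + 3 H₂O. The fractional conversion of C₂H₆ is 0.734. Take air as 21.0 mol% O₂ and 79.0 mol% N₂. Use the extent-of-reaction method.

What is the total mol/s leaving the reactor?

Stoichiometric O₂ = 3.5 × 100 = 350 mol/s; O₂ fed = 350 × 1.903 = 666 mol/s.
N₂ fed = 666 × 79/21 = 2506 mol/s.
Fuel reacted = 0.734 × 100 → ξ = 73.4 mol/s.
Outlet (n = n₀ + ν ξ):
  C₂H₆: 100 − 1(73.4) = 26.6
  O₂: 666 − 3.5(73.4) = 409.1
  N₂: 2506 (inert)
  CO₂: 0 + 2(73.4) = 146.8
  H₂O: 0 + 3(73.4) = 220.2
Total out = 26.6 + 409.1 + 2506 + 146.8 + 220.2 = 3308 mol/s.

3310 mol/s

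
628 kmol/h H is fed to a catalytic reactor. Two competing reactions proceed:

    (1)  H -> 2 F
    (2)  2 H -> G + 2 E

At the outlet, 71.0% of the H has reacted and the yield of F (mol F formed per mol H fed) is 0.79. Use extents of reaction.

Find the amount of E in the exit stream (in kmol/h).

Yield of F: 2ξ₁ / 628 = 0.79 → ξ₁ = 248.1 kmol/h.
Conversion of H: 1ξ₁ + 2ξ₂ = 0.71 × 628 = 445.9 → ξ₂ = 98.91 kmol/h.
Outlet amounts (n = n₀ + Σ ν·ξ):
  H: 628 − 1(248.1) − 2(98.91) = 182.1
  F: 0 + 2(248.1) = 496.1
  G: 0 + 1(98.91) = 98.91
  E: 0 + 2(98.91) = 197.8

198 kmol/h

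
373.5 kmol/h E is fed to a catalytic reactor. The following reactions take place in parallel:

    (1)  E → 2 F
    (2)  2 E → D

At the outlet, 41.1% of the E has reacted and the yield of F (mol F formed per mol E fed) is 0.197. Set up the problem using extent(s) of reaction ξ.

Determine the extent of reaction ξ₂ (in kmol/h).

Yield of F: 2ξ₁ / 373.5 = 0.197 → ξ₁ = 36.79 kmol/h.
Conversion of E: 1ξ₁ + 2ξ₂ = 0.411 × 373.5 = 153.5 → ξ₂ = 58.36 kmol/h.
Outlet amounts (n = n₀ + Σ ν·ξ):
  E: 373.5 − 1(36.79) − 2(58.36) = 220
  F: 0 + 2(36.79) = 73.58
  D: 0 + 1(58.36) = 58.36

ξ₂ = 58.4 kmol/h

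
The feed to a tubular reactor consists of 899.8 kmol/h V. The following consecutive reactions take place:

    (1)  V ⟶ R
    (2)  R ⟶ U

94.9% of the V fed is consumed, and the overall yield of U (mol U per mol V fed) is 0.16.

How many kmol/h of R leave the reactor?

Conversion of V: V consumed = 1ξ₁ = 0.949 × 899.8 → ξ₁ = 853.9 kmol/h.
Yield of U: 1ξ₂ / 899.8 = 0.16 → ξ₂ = 144 kmol/h.
Outlet amounts (n = n₀ + Σ ν·ξ):
  V: 899.8 − 1(853.9) = 45.89
  R: 0 + 1(853.9) − 1(144) = 709.9
  U: 0 + 1(144) = 144

710 kmol/h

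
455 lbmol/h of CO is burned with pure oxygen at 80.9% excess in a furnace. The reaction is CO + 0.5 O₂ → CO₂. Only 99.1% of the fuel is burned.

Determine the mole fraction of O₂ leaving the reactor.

0.29

Stoichiometric O₂ = 0.5 × 455 = 227.5 lbmol/h; O₂ fed = 227.5 × 1.809 = 411.5 lbmol/h.
Fuel reacted = 0.991 × 455 → ξ = 450.9 lbmol/h.
Outlet (n = n₀ + ν ξ):
  CO: 455 − 1(450.9) = 4.095
  O₂: 411.5 − 0.5(450.9) = 186.1
  CO₂: 0 + 1(450.9) = 450.9
Total out = 641.1 lbmol/h; y_O₂ = 186.1 / 641.1 = 0.2903.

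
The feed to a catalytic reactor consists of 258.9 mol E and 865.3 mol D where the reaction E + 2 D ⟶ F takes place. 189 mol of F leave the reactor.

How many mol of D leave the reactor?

487 mol

For F: n = n₀ + 1ξ → 189 = 0 + 1ξ, giving ξ = 189 mol.
Outlet amounts (n = n₀ + ν ξ):
  E: 258.9 − 1(189) = 69.9
  D: 865.3 − 2(189) = 487.3
  F: 0 + 1(189) = 189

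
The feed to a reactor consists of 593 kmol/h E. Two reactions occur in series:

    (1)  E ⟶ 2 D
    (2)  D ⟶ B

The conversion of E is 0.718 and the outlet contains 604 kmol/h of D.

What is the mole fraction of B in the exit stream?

0.243

Conversion of E: E consumed = 1ξ₁ = 0.718 × 593 → ξ₁ = 425.8 kmol/h.
D balance: n_D = 0 + 2ξ₁ − 1ξ₂ = 604 → ξ₂ = (2·425.8 − 604)/1 = 247.5 kmol/h.
Outlet amounts (n = n₀ + Σ ν·ξ):
  E: 593 − 1(425.8) = 167.2
  D: 0 + 2(425.8) − 1(247.5) = 604
  B: 0 + 1(247.5) = 247.5
Total out = 1019 kmol/h; y_B = 247.5 / 1019 = 0.243.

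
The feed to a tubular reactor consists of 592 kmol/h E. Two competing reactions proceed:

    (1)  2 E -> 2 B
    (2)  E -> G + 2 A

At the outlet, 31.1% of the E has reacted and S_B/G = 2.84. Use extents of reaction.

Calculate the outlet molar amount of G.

47.9 kmol/h

Conversion of E: E consumed = 0.311 × 592 = 184.1 kmol/h = 2ξ₁ + 1ξ₂.
Selectivity: 2ξ₁ / (1ξ₂) = 2.84 → ξ₁ = 1.42 ξ₂.
Substitute: (2·1.42 + 1) ξ₂ = 184.1 → ξ₂ = 47.95 kmol/h, ξ₁ = 68.08 kmol/h.
Outlet amounts (n = n₀ + Σ ν·ξ):
  E: 592 − 2(68.08) − 1(47.95) = 407.9
  B: 0 + 2(68.08) = 136.2
  G: 0 + 1(47.95) = 47.95
  A: 0 + 2(47.95) = 95.89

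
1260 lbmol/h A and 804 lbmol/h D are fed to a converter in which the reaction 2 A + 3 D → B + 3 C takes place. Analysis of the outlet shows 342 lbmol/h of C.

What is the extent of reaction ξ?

ξ = 114 lbmol/h

For C: n = n₀ + 3ξ → 342 = 0 + 3ξ, giving ξ = 114 lbmol/h.
Outlet amounts (n = n₀ + ν ξ):
  A: 1260 − 2(114) = 1032
  D: 804 − 3(114) = 462
  B: 0 + 1(114) = 114
  C: 0 + 3(114) = 342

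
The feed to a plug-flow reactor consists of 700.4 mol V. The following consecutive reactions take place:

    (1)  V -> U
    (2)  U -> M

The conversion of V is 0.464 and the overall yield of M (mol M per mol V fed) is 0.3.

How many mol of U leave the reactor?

Conversion of V: V consumed = 1ξ₁ = 0.464 × 700.4 → ξ₁ = 325 mol.
Yield of M: 1ξ₂ / 700.4 = 0.3 → ξ₂ = 210.1 mol.
Outlet amounts (n = n₀ + Σ ν·ξ):
  V: 700.4 − 1(325) = 375.4
  U: 0 + 1(325) − 1(210.1) = 114.9
  M: 0 + 1(210.1) = 210.1

115 mol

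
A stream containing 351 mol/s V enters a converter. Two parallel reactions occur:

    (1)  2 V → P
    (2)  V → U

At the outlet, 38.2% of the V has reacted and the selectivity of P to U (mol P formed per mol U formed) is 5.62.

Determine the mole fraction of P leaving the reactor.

Conversion of V: V consumed = 0.382 × 351 = 134.1 mol/s = 2ξ₁ + 1ξ₂.
Selectivity: 1ξ₁ / (1ξ₂) = 5.62 → ξ₁ = 5.62 ξ₂.
Substitute: (2·5.62 + 1) ξ₂ = 134.1 → ξ₂ = 10.95 mol/s, ξ₁ = 61.56 mol/s.
Outlet amounts (n = n₀ + Σ ν·ξ):
  V: 351 − 2(61.56) − 1(10.95) = 216.9
  P: 0 + 1(61.56) = 61.56
  U: 0 + 1(10.95) = 10.95
Total out = 289.4 mol/s; y_P = 61.56 / 289.4 = 0.2127.

0.213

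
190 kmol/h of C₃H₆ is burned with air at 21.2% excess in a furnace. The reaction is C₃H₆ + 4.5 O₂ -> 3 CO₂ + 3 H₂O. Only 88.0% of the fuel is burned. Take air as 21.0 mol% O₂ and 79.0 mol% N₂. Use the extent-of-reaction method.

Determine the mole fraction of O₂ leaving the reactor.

0.0545

Stoichiometric O₂ = 4.5 × 190 = 855 kmol/h; O₂ fed = 855 × 1.212 = 1036 kmol/h.
N₂ fed = 1036 × 79/21 = 3898 kmol/h.
Fuel reacted = 0.88 × 190 → ξ = 167.2 kmol/h.
Outlet (n = n₀ + ν ξ):
  C₃H₆: 190 − 1(167.2) = 22.8
  O₂: 1036 − 4.5(167.2) = 283.9
  N₂: 3898 (inert)
  CO₂: 0 + 3(167.2) = 501.6
  H₂O: 0 + 3(167.2) = 501.6
Total out = 5208 kmol/h; y_O₂ = 283.9 / 5208 = 0.0545.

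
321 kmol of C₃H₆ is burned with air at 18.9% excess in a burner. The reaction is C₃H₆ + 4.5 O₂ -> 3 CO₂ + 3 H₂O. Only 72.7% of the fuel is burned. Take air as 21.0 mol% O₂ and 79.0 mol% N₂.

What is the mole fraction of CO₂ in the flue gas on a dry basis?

Stoichiometric O₂ = 4.5 × 321 = 1444 kmol; O₂ fed = 1444 × 1.189 = 1718 kmol.
N₂ fed = 1718 × 79/21 = 6461 kmol.
Fuel reacted = 0.727 × 321 → ξ = 233.4 kmol.
Outlet (n = n₀ + ν ξ):
  C₃H₆: 321 − 1(233.4) = 87.63
  O₂: 1718 − 4.5(233.4) = 667.4
  N₂: 6461 (inert)
  CO₂: 0 + 3(233.4) = 700.1
  H₂O: 0 + 3(233.4) = 700.1
Dry total = 7916 kmol; y_CO₂ (dry) = 700.1 / 7916 = 0.08844.

0.0884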